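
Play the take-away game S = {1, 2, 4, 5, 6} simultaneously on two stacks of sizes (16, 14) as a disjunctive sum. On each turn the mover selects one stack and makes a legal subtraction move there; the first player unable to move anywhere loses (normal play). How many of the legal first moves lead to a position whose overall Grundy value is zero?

All stacks use S = {1, 2, 4, 5, 6}:
G(0) = 0
G(1) = mex{0} = 1
G(2) = mex{1,0} = 2
G(3) = mex{2,1} = 0
G(4) = mex{0,2,0} = 1
G(5) = mex{1,0,1,0} = 2
G(6) = mex{2,1,2,1,0} = 3
G(7) = mex{3,2,0,2,1} = 4
G(8) = mex{4,3,1,0,2} = 5
G(9) = mex{5,4,2,1,0} = 3
G(10) = mex{3,5,3,2,1} = 0
G(11) = mex{0,3,4,3,2} = 1
G(12) = mex{1,0,5,4,3} = 2
G(13) = mex{2,1,3,5,4} = 0
G(14) = mex{0,2,0,3,5} = 1
G(15) = mex{1,0,1,0,3} = 2
G(16) = mex{2,1,2,1,0} = 3
Stack A: G(16) = 3.
Stack B: G(14) = 1.
Combined Grundy value = 3 ⊕ 1 = 2.
A winning move leaves total XOR = 0, i.e. changes one component's Grundy value g to g ⊕ X where X is the current total.
Stack A: need g' = 3⊕2 = 1. Options: 16−1→G=2, 16−2→G=1, 16−4→G=2, 16−5→G=1, 16−6→G=0. Hits: 2.
Stack B: need g' = 1⊕2 = 3. Options: 14−1→G=0, 14−2→G=2, 14−4→G=0, 14−5→G=3, 14−6→G=5. Hits: 1.

3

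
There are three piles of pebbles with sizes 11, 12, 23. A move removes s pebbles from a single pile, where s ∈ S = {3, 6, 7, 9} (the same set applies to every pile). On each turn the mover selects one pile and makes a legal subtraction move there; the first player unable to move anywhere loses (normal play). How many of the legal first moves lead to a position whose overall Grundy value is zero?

All piles use S = {3, 6, 7, 9}:
n :  0  1  2  3  4  5  6  7  8  9 10 11 12 13 14 15 16 17 18 19 20 21 22 23
G :  0  0  0  1  1  1  2  2  2  3  3  3  0  0  0  1  1  1  2  2  2  3  3  3
Pile A: G(11) = 3.
Pile B: G(12) = 0.
Pile C: G(23) = 3.
Combined Grundy value = 3 ⊕ 0 ⊕ 3 = 0.
A winning move leaves total XOR = 0, i.e. changes one component's Grundy value g to g ⊕ X where X is the current total.
Pile A: target g' = 3⊕0 = 3, but every legal move changes the Grundy value (mex property), so 0 moves.
Pile B: target g' = 0⊕0 = 0, but every legal move changes the Grundy value (mex property), so 0 moves.
Pile C: target g' = 3⊕0 = 3, but every legal move changes the Grundy value (mex property), so 0 moves.

0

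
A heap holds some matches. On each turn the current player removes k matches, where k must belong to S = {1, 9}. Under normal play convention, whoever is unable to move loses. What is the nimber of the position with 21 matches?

G(0) = 0
G(1) = mex{0} = 1
G(2) = mex{1} = 0
G(3) = mex{0} = 1
G(4) = mex{1} = 0
G(5) = mex{0} = 1
G(6) = mex{1} = 0
G(7) = mex{0} = 1
G(8) = mex{1} = 0
G(9) = mex{0,0} = 1
G(10) = mex{1,1} = 0
G(11) = mex{0,0} = 1
G(12) = mex{1,1} = 0
G(13) = mex{0,0} = 1
G(14) = mex{1,1} = 0
G(15) = mex{0,0} = 1
G(16) = mex{1,1} = 0
G(17) = mex{0,0} = 1
G(18) = mex{1,1} = 0
G(19) = mex{0,0} = 1
G(20) = mex{1,1} = 0
G(21) = mex{0,0} = 1

1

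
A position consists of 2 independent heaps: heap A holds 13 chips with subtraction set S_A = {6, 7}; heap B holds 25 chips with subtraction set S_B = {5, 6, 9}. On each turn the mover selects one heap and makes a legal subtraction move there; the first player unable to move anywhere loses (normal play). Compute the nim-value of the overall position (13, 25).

2

Heap A, S = {6, 7}:
G(0) = 0
G(1) = mex{} = 0
G(2) = mex{} = 0
G(3) = mex{} = 0
G(4) = mex{} = 0
G(5) = mex{} = 0
G(6) = mex{0} = 1
G(7) = mex{0,0} = 1
G(8) = mex{0,0} = 1
G(9) = mex{0,0} = 1
G(10) = mex{0,0} = 1
G(11) = mex{0,0} = 1
G(12) = mex{1,0} = 2
G(13) = mex{1,1} = 0
G_A(13) = 0.
Heap B, S = {5, 6, 9}:
G(0) = 0
G(1) = mex{} = 0
G(2) = mex{} = 0
G(3) = mex{} = 0
G(4) = mex{} = 0
G(5) = mex{0} = 1
G(6) = mex{0,0} = 1
G(7) = mex{0,0} = 1
G(8) = mex{0,0} = 1
G(9) = mex{0,0,0} = 1
G(10) = mex{1,0,0} = 2
G(11) = mex{1,1,0} = 2
G(12) = mex{1,1,0} = 2
G(13) = mex{1,1,0} = 2
G(14) = mex{1,1,1} = 0
G(15) = mex{2,1,1} = 0
G(16) = mex{2,2,1} = 0
G(17) = mex{2,2,1} = 0
G(18) = mex{2,2,1} = 0
G(19) = mex{0,2,2} = 1
G(20) = mex{0,0,2} = 1
G(21) = mex{0,0,2} = 1
G(22) = mex{0,0,2} = 1
G(23) = mex{0,0,0} = 1
G(24) = mex{1,0,0} = 2
G(25) = mex{1,1,0} = 2
G_B(25) = 2.
Combined Grundy value = 0 ⊕ 2 = 2.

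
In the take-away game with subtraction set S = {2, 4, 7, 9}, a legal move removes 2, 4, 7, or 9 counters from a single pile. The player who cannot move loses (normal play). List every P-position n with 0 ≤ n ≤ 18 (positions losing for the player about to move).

0, 1, 6, 11, 12, 17

G(0) = 0
G(1) = mex{} = 0
G(2) = mex{0} = 1
G(3) = mex{0} = 1
G(4) = mex{1,0} = 2
G(5) = mex{1,0} = 2
G(6) = mex{2,1} = 0
G(7) = mex{2,1,0} = 3
G(8) = mex{0,2,0} = 1
G(9) = mex{3,2,1,0} = 4
G(10) = mex{1,0,1,0} = 2
G(11) = mex{4,3,2,1} = 0
G(12) = mex{2,1,2,1} = 0
G(13) = mex{0,4,0,2} = 1
G(14) = mex{0,2,3,2} = 1
G(15) = mex{1,0,1,0} = 2
G(16) = mex{1,0,4,3} = 2
G(17) = mex{2,1,2,1} = 0
G(18) = mex{2,1,0,4} = 3
P-positions are exactly the n with G(n) = 0.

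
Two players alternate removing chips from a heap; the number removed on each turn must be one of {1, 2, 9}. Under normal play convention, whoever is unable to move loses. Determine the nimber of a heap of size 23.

0

G(0) = 0
G(1) = mex{0} = 1
G(2) = mex{1,0} = 2
G(3) = mex{2,1} = 0
G(4) = mex{0,2} = 1
G(5) = mex{1,0} = 2
G(6) = mex{2,1} = 0
G(7) = mex{0,2} = 1
G(8) = mex{1,0} = 2
G(9) = mex{2,1,0} = 3
G(10) = mex{3,2,1} = 0
G(11) = mex{0,3,2} = 1
G(12) = mex{1,0,0} = 2
G(13) = mex{2,1,1} = 0
G(14) = mex{0,2,2} = 1
G(15) = mex{1,0,0} = 2
G(16) = mex{2,1,1} = 0
G(17) = mex{0,2,2} = 1
G(18) = mex{1,0,3} = 2
G(19) = mex{2,1,0} = 3
G(20) = mex{3,2,1} = 0
G(21) = mex{0,3,2} = 1
G(22) = mex{1,0,0} = 2
G(23) = mex{2,1,1} = 0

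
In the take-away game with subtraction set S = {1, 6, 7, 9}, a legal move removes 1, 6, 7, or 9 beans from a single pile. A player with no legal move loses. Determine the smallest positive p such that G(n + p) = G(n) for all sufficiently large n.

n :  0  1  2  3  4  5  6  7  8  9 10 11 12 13 14 15 16 17 18 19 20 21 22 23 24 25
G :  0  1  0  1  0  1  2  3  2  3  2  3  0  1  0  1  0  1  2  3  2  3  2  3  0  1
G(n+12) = G(n) holds for n = 0,…,8 (a full window of length max(S) = 9), so the sequence is purely periodic with period 12.

12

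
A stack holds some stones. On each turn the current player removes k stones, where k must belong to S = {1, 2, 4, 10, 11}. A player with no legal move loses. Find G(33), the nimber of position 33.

n :  0  1  2  3  4  5  6  7  8  9 10 11 12 13 14 15 16 17 18 19 20 21 22 23 24 25 26 27 28 29 30 31 32 33
G :  0  1  2  0  1  2  0  1  2  0  1  2  0  1  2  0  1  2  0  1  2  0  1  2  0  1  2  0  1  2  0  1  2  0

0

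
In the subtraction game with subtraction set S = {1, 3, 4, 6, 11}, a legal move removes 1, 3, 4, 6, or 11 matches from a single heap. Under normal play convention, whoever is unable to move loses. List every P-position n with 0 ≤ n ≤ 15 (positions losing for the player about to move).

0, 2, 7, 9, 14

n :  0  1  2  3  4  5  6  7  8  9 10 11 12 13 14 15
G :  0  1  0  1  2  3  2  0  1  0  1  2  3  2  0  1
P-positions are exactly the n with G(n) = 0.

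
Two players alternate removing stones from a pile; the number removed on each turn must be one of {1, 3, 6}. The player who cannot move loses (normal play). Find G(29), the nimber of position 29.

0

n :  0  1  2  3  4  5  6  7  8  9 10 11 12 13 14 15 16 17 18 19 20 21 22 23 24 25 26 27 28 29
G :  0  1  0  1  0  1  2  3  2  0  1  0  1  0  1  2  3  2  0  1  0  1  0  1  2  3  2  0  1  0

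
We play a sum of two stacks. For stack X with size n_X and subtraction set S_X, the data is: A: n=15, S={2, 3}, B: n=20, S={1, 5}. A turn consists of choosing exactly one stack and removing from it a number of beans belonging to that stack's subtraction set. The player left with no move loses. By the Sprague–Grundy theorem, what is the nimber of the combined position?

0

Stack A, S = {2, 3}:
G(0) = 0
G(1) = mex{} = 0
G(2) = mex{0} = 1
G(3) = mex{0,0} = 1
G(4) = mex{1,0} = 2
G(5) = mex{1,1} = 0
G(6) = mex{2,1} = 0
G(7) = mex{0,2} = 1
G(8) = mex{0,0} = 1
G(9) = mex{1,0} = 2
G(10) = mex{1,1} = 0
G(11) = mex{2,1} = 0
G(12) = mex{0,2} = 1
G(13) = mex{0,0} = 1
G(14) = mex{1,0} = 2
G(15) = mex{1,1} = 0
G_A(15) = 0.
Stack B, S = {1, 5}:
n :  0  1  2  3  4  5  6  7  8  9 10 11 12 13 14 15 16 17 18 19 20
G :  0  1  0  1  0  1  0  1  0  1  0  1  0  1  0  1  0  1  0  1  0
G_B(20) = 0.
Combined Grundy value = 0 ⊕ 0 = 0.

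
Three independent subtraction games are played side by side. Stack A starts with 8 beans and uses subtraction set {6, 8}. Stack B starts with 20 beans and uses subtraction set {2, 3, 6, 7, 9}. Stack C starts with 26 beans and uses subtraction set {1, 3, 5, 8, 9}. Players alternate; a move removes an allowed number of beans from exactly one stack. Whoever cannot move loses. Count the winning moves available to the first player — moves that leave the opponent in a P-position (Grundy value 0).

Stack A, S = {6, 8}:
n : 0 1 2 3 4 5 6 7 8
G : 0 0 0 0 0 0 1 1 1
G_A(8) = 1.
Stack B, S = {2, 3, 6, 7, 9}:
G(0) = 0
G(1) = mex{} = 0
G(2) = mex{0} = 1
G(3) = mex{0,0} = 1
G(4) = mex{1,0} = 2
G(5) = mex{1,1} = 0
G(6) = mex{2,1,0} = 3
G(7) = mex{0,2,0,0} = 1
G(8) = mex{3,0,1,0} = 2
G(9) = mex{1,3,1,1,0} = 2
G(10) = mex{2,1,2,1,0} = 3
G(11) = mex{2,2,0,2,1} = 3
G(12) = mex{3,2,3,0,1} = 4
G(13) = mex{3,3,1,3,2} = 0
G(14) = mex{4,3,2,1,0} = 5
G(15) = mex{0,4,2,2,3} = 1
G(16) = mex{5,0,3,2,1} = 4
G(17) = mex{1,5,3,3,2} = 0
G(18) = mex{4,1,4,3,2} = 0
G(19) = mex{0,4,0,4,3} = 1
G(20) = mex{0,0,5,0,3} = 1
G_B(20) = 1.
Stack C, S = {1, 3, 5, 8, 9}:
G(0) = 0
G(1) = mex{0} = 1
G(2) = mex{1} = 0
G(3) = mex{0,0} = 1
G(4) = mex{1,1} = 0
G(5) = mex{0,0,0} = 1
G(6) = mex{1,1,1} = 0
G(7) = mex{0,0,0} = 1
G(8) = mex{1,1,1,0} = 2
G(9) = mex{2,0,0,1,0} = 3
G(10) = mex{3,1,1,0,1} = 2
G(11) = mex{2,2,0,1,0} = 3
G(12) = mex{3,3,1,0,1} = 2
G(13) = mex{2,2,2,1,0} = 3
G(14) = mex{3,3,3,0,1} = 2
G(15) = mex{2,2,2,1,0} = 3
G(16) = mex{3,3,3,2,1} = 0
G(17) = mex{0,2,2,3,2} = 1
G(18) = mex{1,3,3,2,3} = 0
G(19) = mex{0,0,2,3,2} = 1
G(20) = mex{1,1,3,2,3} = 0
G(21) = mex{0,0,0,3,2} = 1
G(22) = mex{1,1,1,2,3} = 0
G(23) = mex{0,0,0,3,2} = 1
G(24) = mex{1,1,1,0,3} = 2
G(25) = mex{2,0,0,1,0} = 3
G(26) = mex{3,1,1,0,1} = 2
G_C(26) = 2.
Combined Grundy value = 1 ⊕ 1 ⊕ 2 = 2.
A winning move leaves total XOR = 0, i.e. changes one component's Grundy value g to g ⊕ X where X is the current total.
Stack A: need g' = 1⊕2 = 3. Options: 8−6→G=0, 8−8→G=0. Hits: 0.
Stack B: need g' = 1⊕2 = 3. Options: 20−2→G=0, 20−3→G=0, 20−6→G=5, 20−7→G=0, 20−9→G=3. Hits: 1.
Stack C: need g' = 2⊕2 = 0. Options: 26−1→G=3, 26−3→G=1, 26−5→G=1, 26−8→G=0, 26−9→G=1. Hits: 1.

2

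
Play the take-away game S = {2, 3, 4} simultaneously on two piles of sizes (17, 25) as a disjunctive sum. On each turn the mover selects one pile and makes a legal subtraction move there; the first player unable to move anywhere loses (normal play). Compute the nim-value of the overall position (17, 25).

2

All piles use S = {2, 3, 4}:
n :  0  1  2  3  4  5  6  7  8  9 10 11 12 13 14 15 16 17 18 19 20 21 22 23 24 25
G :  0  0  1  1  2  2  0  0  1  1  2  2  0  0  1  1  2  2  0  0  1  1  2  2  0  0
Pile A: G(17) = 2.
Pile B: G(25) = 0.
Combined Grundy value = 2 ⊕ 0 = 2.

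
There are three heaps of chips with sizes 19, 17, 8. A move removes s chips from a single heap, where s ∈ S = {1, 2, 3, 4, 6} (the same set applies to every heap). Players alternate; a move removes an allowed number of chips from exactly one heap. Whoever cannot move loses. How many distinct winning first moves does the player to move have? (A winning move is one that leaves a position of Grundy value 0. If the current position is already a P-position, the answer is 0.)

All heaps use S = {1, 2, 3, 4, 6}:
n :  0  1  2  3  4  5  6  7  8  9 10 11 12 13 14 15 16 17 18 19
G :  0  1  2  3  4  0  1  2  3  4  0  1  2  3  4  0  1  2  3  4
Heap A: G(19) = 4.
Heap B: G(17) = 2.
Heap C: G(8) = 3.
Combined Grundy value = 4 ⊕ 2 ⊕ 3 = 5.
A winning move leaves total XOR = 0, i.e. changes one component's Grundy value g to g ⊕ X where X is the current total.
Heap A: need g' = 4⊕5 = 1. Options: 19−1→G=3, 19−2→G=2, 19−3→G=1, 19−4→G=0, 19−6→G=3. Hits: 1.
Heap B: need g' = 2⊕5 = 7. Options: 17−1→G=1, 17−2→G=0, 17−3→G=4, 17−4→G=3, 17−6→G=1. Hits: 0.
Heap C: need g' = 3⊕5 = 6. Options: 8−1→G=2, 8−2→G=1, 8−3→G=0, 8−4→G=4, 8−6→G=2. Hits: 0.

1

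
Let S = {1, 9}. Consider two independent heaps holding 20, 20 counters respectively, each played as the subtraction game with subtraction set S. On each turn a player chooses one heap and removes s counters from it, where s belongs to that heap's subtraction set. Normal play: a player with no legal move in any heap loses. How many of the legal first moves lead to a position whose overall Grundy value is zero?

0

All heaps use S = {1, 9}:
n :  0  1  2  3  4  5  6  7  8  9 10 11 12 13 14 15 16 17 18 19 20
G :  0  1  0  1  0  1  0  1  0  1  0  1  0  1  0  1  0  1  0  1  0
Heap A: G(20) = 0.
Heap B: G(20) = 0.
Combined Grundy value = 0 ⊕ 0 = 0.
A winning move leaves total XOR = 0, i.e. changes one component's Grundy value g to g ⊕ X where X is the current total.
Heap A: target g' = 0⊕0 = 0, but every legal move changes the Grundy value (mex property), so 0 moves.
Heap B: target g' = 0⊕0 = 0, but every legal move changes the Grundy value (mex property), so 0 moves.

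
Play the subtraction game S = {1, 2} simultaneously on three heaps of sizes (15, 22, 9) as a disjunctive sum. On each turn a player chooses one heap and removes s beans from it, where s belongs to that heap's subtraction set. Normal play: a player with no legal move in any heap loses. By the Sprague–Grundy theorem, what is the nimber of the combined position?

1

All heaps use S = {1, 2}:
n :  0  1  2  3  4  5  6  7  8  9 10 11 12 13 14 15 16 17 18 19 20 21 22
G :  0  1  2  0  1  2  0  1  2  0  1  2  0  1  2  0  1  2  0  1  2  0  1
Heap A: G(15) = 0.
Heap B: G(22) = 1.
Heap C: G(9) = 0.
Combined Grundy value = 0 ⊕ 1 ⊕ 0 = 1.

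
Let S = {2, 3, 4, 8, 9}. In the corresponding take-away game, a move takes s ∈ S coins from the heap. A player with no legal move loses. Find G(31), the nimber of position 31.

G(0) = 0
G(1) = mex{} = 0
G(2) = mex{0} = 1
G(3) = mex{0,0} = 1
G(4) = mex{1,0,0} = 2
G(5) = mex{1,1,0} = 2
G(6) = mex{2,1,1} = 0
G(7) = mex{2,2,1} = 0
G(8) = mex{0,2,2,0} = 1
G(9) = mex{0,0,2,0,0} = 1
G(10) = mex{1,0,0,1,0} = 2
G(11) = mex{1,1,0,1,1} = 2
G(12) = mex{2,1,1,2,1} = 0
G(13) = mex{2,2,1,2,2} = 0
G(14) = mex{0,2,2,0,2} = 1
G(15) = mex{0,0,2,0,0} = 1
G(16) = mex{1,0,0,1,0} = 2
G(17) = mex{1,1,0,1,1} = 2
G(18) = mex{2,1,1,2,1} = 0
G(19) = mex{2,2,1,2,2} = 0
G(20) = mex{0,2,2,0,2} = 1
G(21) = mex{0,0,2,0,0} = 1
G(22) = mex{1,0,0,1,0} = 2
G(23) = mex{1,1,0,1,1} = 2
G(24) = mex{2,1,1,2,1} = 0
G(25) = mex{2,2,1,2,2} = 0
G(26) = mex{0,2,2,0,2} = 1
G(27) = mex{0,0,2,0,0} = 1
G(28) = mex{1,0,0,1,0} = 2
G(29) = mex{1,1,0,1,1} = 2
G(30) = mex{2,1,1,2,1} = 0
G(31) = mex{2,2,1,2,2} = 0

0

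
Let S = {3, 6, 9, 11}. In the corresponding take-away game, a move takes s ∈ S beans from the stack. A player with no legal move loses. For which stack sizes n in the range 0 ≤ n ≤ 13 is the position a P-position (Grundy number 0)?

0, 1, 2

n :  0  1  2  3  4  5  6  7  8  9 10 11 12 13
G :  0  0  0  1  1  1  2  2  2  3  3  3  4  4
P-positions are exactly the n with G(n) = 0.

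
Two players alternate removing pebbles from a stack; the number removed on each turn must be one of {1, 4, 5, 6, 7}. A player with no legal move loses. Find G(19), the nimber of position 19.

G(0) = 0
G(1) = mex{0} = 1
G(2) = mex{1} = 0
G(3) = mex{0} = 1
G(4) = mex{1,0} = 2
G(5) = mex{2,1,0} = 3
G(6) = mex{3,0,1,0} = 2
G(7) = mex{2,1,0,1,0} = 3
G(8) = mex{3,2,1,0,1} = 4
G(9) = mex{4,3,2,1,0} = 5
G(10) = mex{5,2,3,2,1} = 0
G(11) = mex{0,3,2,3,2} = 1
G(12) = mex{1,4,3,2,3} = 0
G(13) = mex{0,5,4,3,2} = 1
G(14) = mex{1,0,5,4,3} = 2
G(15) = mex{2,1,0,5,4} = 3
G(16) = mex{3,0,1,0,5} = 2
G(17) = mex{2,1,0,1,0} = 3
G(18) = mex{3,2,1,0,1} = 4
G(19) = mex{4,3,2,1,0} = 5

5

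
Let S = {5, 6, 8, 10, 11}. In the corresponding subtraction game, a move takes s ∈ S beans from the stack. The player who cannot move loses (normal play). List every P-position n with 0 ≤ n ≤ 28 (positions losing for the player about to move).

0, 1, 2, 3, 4, 16, 17, 18, 19, 20

n :  0  1  2  3  4  5  6  7  8  9 10 11 12 13 14 15 16 17 18 19 20 21 22 23 24 25 26 27 28
G :  0  0  0  0  0  1  1  1  1  1  2  2  2  2  2  3  0  0  0  0  0  1  1  1  1  1  2  2  2
P-positions are exactly the n with G(n) = 0.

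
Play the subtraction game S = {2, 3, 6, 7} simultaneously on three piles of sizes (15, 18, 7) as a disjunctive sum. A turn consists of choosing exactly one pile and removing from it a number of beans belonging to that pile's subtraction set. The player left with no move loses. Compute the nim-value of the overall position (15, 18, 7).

2

All piles use S = {2, 3, 6, 7}:
G(0) = 0
G(1) = mex{} = 0
G(2) = mex{0} = 1
G(3) = mex{0,0} = 1
G(4) = mex{1,0} = 2
G(5) = mex{1,1} = 0
G(6) = mex{2,1,0} = 3
G(7) = mex{0,2,0,0} = 1
G(8) = mex{3,0,1,0} = 2
G(9) = mex{1,3,1,1} = 0
G(10) = mex{2,1,2,1} = 0
G(11) = mex{0,2,0,2} = 1
G(12) = mex{0,0,3,0} = 1
G(13) = mex{1,0,1,3} = 2
G(14) = mex{1,1,2,1} = 0
G(15) = mex{2,1,0,2} = 3
G(16) = mex{0,2,0,0} = 1
G(17) = mex{3,0,1,0} = 2
G(18) = mex{1,3,1,1} = 0
Pile A: G(15) = 3.
Pile B: G(18) = 0.
Pile C: G(7) = 1.
Combined Grundy value = 3 ⊕ 0 ⊕ 1 = 2.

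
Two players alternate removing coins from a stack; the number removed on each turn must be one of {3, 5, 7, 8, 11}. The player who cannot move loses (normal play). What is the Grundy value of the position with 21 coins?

2

n :  0  1  2  3  4  5  6  7  8  9 10 11 12 13 14 15 16 17 18 19 20 21
G :  0  0  0  1  1  1  2  2  2  3  3  3  4  4  0  0  0  1  1  1  2  2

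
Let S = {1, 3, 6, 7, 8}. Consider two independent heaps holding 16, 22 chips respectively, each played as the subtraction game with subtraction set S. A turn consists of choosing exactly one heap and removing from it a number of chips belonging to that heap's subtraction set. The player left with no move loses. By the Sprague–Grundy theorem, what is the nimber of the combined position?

All heaps use S = {1, 3, 6, 7, 8}:
n :  0  1  2  3  4  5  6  7  8  9 10 11 12 13 14 15 16 17 18 19 20 21 22
G :  0  1  0  1  0  1  2  3  2  3  2  3  4  0  1  0  1  0  1  2  3  2  3
Heap A: G(16) = 1.
Heap B: G(22) = 3.
Combined Grundy value = 1 ⊕ 3 = 2.

2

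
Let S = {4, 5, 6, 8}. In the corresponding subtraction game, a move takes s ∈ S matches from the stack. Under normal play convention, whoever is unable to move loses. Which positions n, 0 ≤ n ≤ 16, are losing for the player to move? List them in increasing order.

n :  0  1  2  3  4  5  6  7  8  9 10 11 12 13 14 15 16
G :  0  0  0  0  1  1  1  1  2  2  2  2  0  0  0  0  1
P-positions are exactly the n with G(n) = 0.

0, 1, 2, 3, 12, 13, 14, 15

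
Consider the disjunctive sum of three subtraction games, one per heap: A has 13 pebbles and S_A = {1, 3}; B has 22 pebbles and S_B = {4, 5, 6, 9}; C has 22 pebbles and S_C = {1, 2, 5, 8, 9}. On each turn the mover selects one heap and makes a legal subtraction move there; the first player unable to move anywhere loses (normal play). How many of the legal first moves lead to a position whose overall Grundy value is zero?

Heap A, S = {1, 3}:
G(0) = 0
G(1) = mex{0} = 1
G(2) = mex{1} = 0
G(3) = mex{0,0} = 1
G(4) = mex{1,1} = 0
G(5) = mex{0,0} = 1
G(6) = mex{1,1} = 0
G(7) = mex{0,0} = 1
G(8) = mex{1,1} = 0
G(9) = mex{0,0} = 1
G(10) = mex{1,1} = 0
G(11) = mex{0,0} = 1
G(12) = mex{1,1} = 0
G(13) = mex{0,0} = 1
G_A(13) = 1.
Heap B, S = {4, 5, 6, 9}:
G(0) = 0
G(1) = mex{} = 0
G(2) = mex{} = 0
G(3) = mex{} = 0
G(4) = mex{0} = 1
G(5) = mex{0,0} = 1
G(6) = mex{0,0,0} = 1
G(7) = mex{0,0,0} = 1
G(8) = mex{1,0,0} = 2
G(9) = mex{1,1,0,0} = 2
G(10) = mex{1,1,1,0} = 2
G(11) = mex{1,1,1,0} = 2
G(12) = mex{2,1,1,0} = 3
G(13) = mex{2,2,1,1} = 0
G(14) = mex{2,2,2,1} = 0
G(15) = mex{2,2,2,1} = 0
G(16) = mex{3,2,2,1} = 0
G(17) = mex{0,3,2,2} = 1
G(18) = mex{0,0,3,2} = 1
G(19) = mex{0,0,0,2} = 1
G(20) = mex{0,0,0,2} = 1
G(21) = mex{1,0,0,3} = 2
G(22) = mex{1,1,0,0} = 2
G_B(22) = 2.
Heap C, S = {1, 2, 5, 8, 9}:
G(0) = 0
G(1) = mex{0} = 1
G(2) = mex{1,0} = 2
G(3) = mex{2,1} = 0
G(4) = mex{0,2} = 1
G(5) = mex{1,0,0} = 2
G(6) = mex{2,1,1} = 0
G(7) = mex{0,2,2} = 1
G(8) = mex{1,0,0,0} = 2
G(9) = mex{2,1,1,1,0} = 3
G(10) = mex{3,2,2,2,1} = 0
G(11) = mex{0,3,0,0,2} = 1
G(12) = mex{1,0,1,1,0} = 2
G(13) = mex{2,1,2,2,1} = 0
G(14) = mex{0,2,3,0,2} = 1
G(15) = mex{1,0,0,1,0} = 2
G(16) = mex{2,1,1,2,1} = 0
G(17) = mex{0,2,2,3,2} = 1
G(18) = mex{1,0,0,0,3} = 2
G(19) = mex{2,1,1,1,0} = 3
G(20) = mex{3,2,2,2,1} = 0
G(21) = mex{0,3,0,0,2} = 1
G(22) = mex{1,0,1,1,0} = 2
G_C(22) = 2.
Combined Grundy value = 1 ⊕ 2 ⊕ 2 = 1.
A winning move leaves total XOR = 0, i.e. changes one component's Grundy value g to g ⊕ X where X is the current total.
Heap A: need g' = 1⊕1 = 0. Options: 13−1→G=0, 13−3→G=0. Hits: 2.
Heap B: need g' = 2⊕1 = 3. Options: 22−4→G=1, 22−5→G=1, 22−6→G=0, 22−9→G=0. Hits: 0.
Heap C: need g' = 2⊕1 = 3. Options: 22−1→G=1, 22−2→G=0, 22−5→G=1, 22−8→G=1, 22−9→G=0. Hits: 0.

2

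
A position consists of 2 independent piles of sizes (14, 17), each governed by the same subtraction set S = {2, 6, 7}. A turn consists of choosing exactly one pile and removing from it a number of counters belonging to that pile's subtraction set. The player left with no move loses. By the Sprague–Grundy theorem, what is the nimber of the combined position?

0

All piles use S = {2, 6, 7}:
n :  0  1  2  3  4  5  6  7  8  9 10 11 12 13 14 15 16 17
G :  0  0  1  1  0  0  1  1  2  0  3  1  2  0  0  1  1  0
Pile A: G(14) = 0.
Pile B: G(17) = 0.
Combined Grundy value = 0 ⊕ 0 = 0.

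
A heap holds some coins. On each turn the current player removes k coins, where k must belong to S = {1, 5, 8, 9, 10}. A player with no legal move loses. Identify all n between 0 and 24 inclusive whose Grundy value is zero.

n :  0  1  2  3  4  5  6  7  8  9 10 11 12 13 14 15 16 17 18 19 20 21 22 23 24
G :  0  1  0  1  0  1  0  1  2  3  2  3  2  3  2  3  4  0  1  0  1  0  1  0  1
P-positions are exactly the n with G(n) = 0.

0, 2, 4, 6, 17, 19, 21, 23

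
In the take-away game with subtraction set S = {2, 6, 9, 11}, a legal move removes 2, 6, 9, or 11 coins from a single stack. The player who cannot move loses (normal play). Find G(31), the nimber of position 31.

n :  0  1  2  3  4  5  6  7  8  9 10 11 12 13 14 15 16 17 18 19 20 21 22 23 24 25 26 27 28 29 30 31
G :  0  0  1  1  0  0  1  1  0  2  1  3  2  2  3  3  2  2  0  3  1  0  0  1  1  0  0  1  1  2  2  3

3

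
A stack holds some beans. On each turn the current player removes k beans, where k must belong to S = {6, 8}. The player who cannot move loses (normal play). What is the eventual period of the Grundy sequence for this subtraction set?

n :  0  1  2  3  4  5  6  7  8  9 10 11 12 13 14 15 16 17 18 19 20 21 22 23 24 25 26 27 28 29
G :  0  0  0  0  0  0  1  1  1  1  1  1  2  2  0  0  0  0  0  0  1  1  1  1  1  1  2  2  0  0
G(n+14) = G(n) holds for n = 0,…,7 (a full window of length max(S) = 8), so the sequence is purely periodic with period 14.

14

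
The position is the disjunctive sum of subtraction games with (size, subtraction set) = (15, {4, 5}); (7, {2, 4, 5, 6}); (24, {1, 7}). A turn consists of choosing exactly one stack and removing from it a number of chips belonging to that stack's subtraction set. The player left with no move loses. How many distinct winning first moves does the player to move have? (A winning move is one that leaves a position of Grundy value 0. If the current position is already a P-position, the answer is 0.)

2

Stack A, S = {4, 5}:
n :  0  1  2  3  4  5  6  7  8  9 10 11 12 13 14 15
G :  0  0  0  0  1  1  1  1  2  0  0  0  0  1  1  1
G_A(15) = 1.
Stack B, S = {2, 4, 5, 6}:
n : 0 1 2 3 4 5 6 7
G : 0 0 1 1 2 2 3 3
G_B(7) = 3.
Stack C, S = {1, 7}:
n :  0  1  2  3  4  5  6  7  8  9 10 11 12 13 14 15 16 17 18 19 20 21 22 23 24
G :  0  1  0  1  0  1  0  1  0  1  0  1  0  1  0  1  0  1  0  1  0  1  0  1  0
G_C(24) = 0.
Combined Grundy value = 1 ⊕ 3 ⊕ 0 = 2.
A winning move leaves total XOR = 0, i.e. changes one component's Grundy value g to g ⊕ X where X is the current total.
Stack A: need g' = 1⊕2 = 3. Options: 15−4→G=0, 15−5→G=0. Hits: 0.
Stack B: need g' = 3⊕2 = 1. Options: 7−2→G=2, 7−4→G=1, 7−5→G=1, 7−6→G=0. Hits: 2.
Stack C: need g' = 0⊕2 = 2. Options: 24−1→G=1, 24−7→G=1. Hits: 0.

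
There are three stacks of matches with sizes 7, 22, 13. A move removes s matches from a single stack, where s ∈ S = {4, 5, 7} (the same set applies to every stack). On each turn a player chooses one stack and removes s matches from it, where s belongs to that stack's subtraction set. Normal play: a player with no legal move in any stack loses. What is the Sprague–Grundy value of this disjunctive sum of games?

All stacks use S = {4, 5, 7}:
n :  0  1  2  3  4  5  6  7  8  9 10 11 12 13 14 15 16 17 18 19 20 21 22
G :  0  0  0  0  1  1  1  1  2  2  2  0  0  0  0  1  1  1  1  2  2  2  0
Stack A: G(7) = 1.
Stack B: G(22) = 0.
Stack C: G(13) = 0.
Combined Grundy value = 1 ⊕ 0 ⊕ 0 = 1.

1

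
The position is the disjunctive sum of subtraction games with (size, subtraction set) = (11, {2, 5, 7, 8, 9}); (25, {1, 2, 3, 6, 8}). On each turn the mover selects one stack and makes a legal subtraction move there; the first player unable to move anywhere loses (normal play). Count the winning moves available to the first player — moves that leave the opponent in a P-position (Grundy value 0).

Stack A, S = {2, 5, 7, 8, 9}:
G(0) = 0
G(1) = mex{} = 0
G(2) = mex{0} = 1
G(3) = mex{0} = 1
G(4) = mex{1} = 0
G(5) = mex{1,0} = 2
G(6) = mex{0,0} = 1
G(7) = mex{2,1,0} = 3
G(8) = mex{1,1,0,0} = 2
G(9) = mex{3,0,1,0,0} = 2
G(10) = mex{2,2,1,1,0} = 3
G(11) = mex{2,1,0,1,1} = 3
G_A(11) = 3.
Stack B, S = {1, 2, 3, 6, 8}:
G(0) = 0
G(1) = mex{0} = 1
G(2) = mex{1,0} = 2
G(3) = mex{2,1,0} = 3
G(4) = mex{3,2,1} = 0
G(5) = mex{0,3,2} = 1
G(6) = mex{1,0,3,0} = 2
G(7) = mex{2,1,0,1} = 3
G(8) = mex{3,2,1,2,0} = 4
G(9) = mex{4,3,2,3,1} = 0
G(10) = mex{0,4,3,0,2} = 1
G(11) = mex{1,0,4,1,3} = 2
G(12) = mex{2,1,0,2,0} = 3
G(13) = mex{3,2,1,3,1} = 0
G(14) = mex{0,3,2,4,2} = 1
G(15) = mex{1,0,3,0,3} = 2
G(16) = mex{2,1,0,1,4} = 3
G(17) = mex{3,2,1,2,0} = 4
G(18) = mex{4,3,2,3,1} = 0
G(19) = mex{0,4,3,0,2} = 1
G(20) = mex{1,0,4,1,3} = 2
G(21) = mex{2,1,0,2,0} = 3
G(22) = mex{3,2,1,3,1} = 0
G(23) = mex{0,3,2,4,2} = 1
G(24) = mex{1,0,3,0,3} = 2
G(25) = mex{2,1,0,1,4} = 3
G_B(25) = 3.
Combined Grundy value = 3 ⊕ 3 = 0.
A winning move leaves total XOR = 0, i.e. changes one component's Grundy value g to g ⊕ X where X is the current total.
Stack A: target g' = 3⊕0 = 3, but every legal move changes the Grundy value (mex property), so 0 moves.
Stack B: target g' = 3⊕0 = 3, but every legal move changes the Grundy value (mex property), so 0 moves.

0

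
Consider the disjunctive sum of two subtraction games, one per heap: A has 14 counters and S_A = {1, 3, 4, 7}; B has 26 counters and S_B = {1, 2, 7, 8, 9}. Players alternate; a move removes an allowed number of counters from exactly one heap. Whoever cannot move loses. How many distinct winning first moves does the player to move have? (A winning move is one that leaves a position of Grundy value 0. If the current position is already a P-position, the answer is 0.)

Heap A, S = {1, 3, 4, 7}:
G(0) = 0
G(1) = mex{0} = 1
G(2) = mex{1} = 0
G(3) = mex{0,0} = 1
G(4) = mex{1,1,0} = 2
G(5) = mex{2,0,1} = 3
G(6) = mex{3,1,0} = 2
G(7) = mex{2,2,1,0} = 3
G(8) = mex{3,3,2,1} = 0
G(9) = mex{0,2,3,0} = 1
G(10) = mex{1,3,2,1} = 0
G(11) = mex{0,0,3,2} = 1
G(12) = mex{1,1,0,3} = 2
G(13) = mex{2,0,1,2} = 3
G(14) = mex{3,1,0,3} = 2
G_A(14) = 2.
Heap B, S = {1, 2, 7, 8, 9}:
G(0) = 0
G(1) = mex{0} = 1
G(2) = mex{1,0} = 2
G(3) = mex{2,1} = 0
G(4) = mex{0,2} = 1
G(5) = mex{1,0} = 2
G(6) = mex{2,1} = 0
G(7) = mex{0,2,0} = 1
G(8) = mex{1,0,1,0} = 2
G(9) = mex{2,1,2,1,0} = 3
G(10) = mex{3,2,0,2,1} = 4
G(11) = mex{4,3,1,0,2} = 5
G(12) = mex{5,4,2,1,0} = 3
G(13) = mex{3,5,0,2,1} = 4
G(14) = mex{4,3,1,0,2} = 5
G(15) = mex{5,4,2,1,0} = 3
G(16) = mex{3,5,3,2,1} = 0
G(17) = mex{0,3,4,3,2} = 1
G(18) = mex{1,0,5,4,3} = 2
G(19) = mex{2,1,3,5,4} = 0
G(20) = mex{0,2,4,3,5} = 1
G(21) = mex{1,0,5,4,3} = 2
G(22) = mex{2,1,3,5,4} = 0
G(23) = mex{0,2,0,3,5} = 1
G(24) = mex{1,0,1,0,3} = 2
G(25) = mex{2,1,2,1,0} = 3
G(26) = mex{3,2,0,2,1} = 4
G_B(26) = 4.
Combined Grundy value = 2 ⊕ 4 = 6.
A winning move leaves total XOR = 0, i.e. changes one component's Grundy value g to g ⊕ X where X is the current total.
Heap A: need g' = 2⊕6 = 4. Options: 14−1→G=3, 14−3→G=1, 14−4→G=0, 14−7→G=3. Hits: 0.
Heap B: need g' = 4⊕6 = 2. Options: 26−1→G=3, 26−2→G=2, 26−7→G=0, 26−8→G=2, 26−9→G=1. Hits: 2.

2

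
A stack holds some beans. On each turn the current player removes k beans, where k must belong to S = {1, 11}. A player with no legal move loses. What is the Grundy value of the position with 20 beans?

0

n :  0  1  2  3  4  5  6  7  8  9 10 11 12 13 14 15 16 17 18 19 20
G :  0  1  0  1  0  1  0  1  0  1  0  1  0  1  0  1  0  1  0  1  0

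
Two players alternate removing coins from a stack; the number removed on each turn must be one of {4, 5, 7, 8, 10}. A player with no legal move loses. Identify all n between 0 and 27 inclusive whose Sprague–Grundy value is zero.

G(0) = 0
G(1) = mex{} = 0
G(2) = mex{} = 0
G(3) = mex{} = 0
G(4) = mex{0} = 1
G(5) = mex{0,0} = 1
G(6) = mex{0,0} = 1
G(7) = mex{0,0,0} = 1
G(8) = mex{1,0,0,0} = 2
G(9) = mex{1,1,0,0} = 2
G(10) = mex{1,1,0,0,0} = 2
G(11) = mex{1,1,1,0,0} = 2
G(12) = mex{2,1,1,1,0} = 3
G(13) = mex{2,2,1,1,0} = 3
G(14) = mex{2,2,1,1,1} = 0
G(15) = mex{2,2,2,1,1} = 0
G(16) = mex{3,2,2,2,1} = 0
G(17) = mex{3,3,2,2,1} = 0
G(18) = mex{0,3,2,2,2} = 1
G(19) = mex{0,0,3,2,2} = 1
G(20) = mex{0,0,3,3,2} = 1
G(21) = mex{0,0,0,3,2} = 1
G(22) = mex{1,0,0,0,3} = 2
G(23) = mex{1,1,0,0,3} = 2
G(24) = mex{1,1,0,0,0} = 2
G(25) = mex{1,1,1,0,0} = 2
G(26) = mex{2,1,1,1,0} = 3
G(27) = mex{2,2,1,1,0} = 3
P-positions are exactly the n with G(n) = 0.

0, 1, 2, 3, 14, 15, 16, 17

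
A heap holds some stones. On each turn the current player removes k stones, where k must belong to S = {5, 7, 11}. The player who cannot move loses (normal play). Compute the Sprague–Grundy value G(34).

0

G(0) = 0
G(1) = mex{} = 0
G(2) = mex{} = 0
G(3) = mex{} = 0
G(4) = mex{} = 0
G(5) = mex{0} = 1
G(6) = mex{0} = 1
G(7) = mex{0,0} = 1
G(8) = mex{0,0} = 1
G(9) = mex{0,0} = 1
G(10) = mex{1,0} = 2
G(11) = mex{1,0,0} = 2
G(12) = mex{1,1,0} = 2
G(13) = mex{1,1,0} = 2
G(14) = mex{1,1,0} = 2
G(15) = mex{2,1,0} = 3
G(16) = mex{2,1,1} = 0
G(17) = mex{2,2,1} = 0
G(18) = mex{2,2,1} = 0
G(19) = mex{2,2,1} = 0
G(20) = mex{3,2,1} = 0
G(21) = mex{0,2,2} = 1
G(22) = mex{0,3,2} = 1
G(23) = mex{0,0,2} = 1
G(24) = mex{0,0,2} = 1
G(25) = mex{0,0,2} = 1
G(26) = mex{1,0,3} = 2
G(27) = mex{1,0,0} = 2
G(28) = mex{1,1,0} = 2
G(29) = mex{1,1,0} = 2
G(30) = mex{1,1,0} = 2
G(31) = mex{2,1,0} = 3
G(32) = mex{2,1,1} = 0
G(33) = mex{2,2,1} = 0
G(34) = mex{2,2,1} = 0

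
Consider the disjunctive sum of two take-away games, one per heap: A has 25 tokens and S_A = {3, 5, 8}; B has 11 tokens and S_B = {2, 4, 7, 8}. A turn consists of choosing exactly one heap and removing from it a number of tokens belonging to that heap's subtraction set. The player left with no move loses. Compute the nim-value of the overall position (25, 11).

Heap A, S = {3, 5, 8}:
n :  0  1  2  3  4  5  6  7  8  9 10 11 12 13 14 15 16 17 18 19 20 21 22 23 24 25
G :  0  0  0  1  1  1  2  2  2  3  3  0  0  0  1  1  1  2  2  2  3  3  0  0  0  1
G_A(25) = 1.
Heap B, S = {2, 4, 7, 8}:
n :  0  1  2  3  4  5  6  7  8  9 10 11
G :  0  0  1  1  2  2  0  3  1  4  2  0
G_B(11) = 0.
Combined Grundy value = 1 ⊕ 0 = 1.

1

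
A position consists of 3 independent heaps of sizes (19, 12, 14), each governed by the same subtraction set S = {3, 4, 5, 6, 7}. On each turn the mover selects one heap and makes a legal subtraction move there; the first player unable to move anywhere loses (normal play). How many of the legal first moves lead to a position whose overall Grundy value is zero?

7

All heaps use S = {3, 4, 5, 6, 7}:
n :  0  1  2  3  4  5  6  7  8  9 10 11 12 13 14 15 16 17 18 19
G :  0  0  0  1  1  1  2  2  2  3  0  0  0  1  1  1  2  2  2  3
Heap A: G(19) = 3.
Heap B: G(12) = 0.
Heap C: G(14) = 1.
Combined Grundy value = 3 ⊕ 0 ⊕ 1 = 2.
A winning move leaves total XOR = 0, i.e. changes one component's Grundy value g to g ⊕ X where X is the current total.
Heap A: need g' = 3⊕2 = 1. Options: 19−3→G=2, 19−4→G=1, 19−5→G=1, 19−6→G=1, 19−7→G=0. Hits: 3.
Heap B: need g' = 0⊕2 = 2. Options: 12−3→G=3, 12−4→G=2, 12−5→G=2, 12−6→G=2, 12−7→G=1. Hits: 3.
Heap C: need g' = 1⊕2 = 3. Options: 14−3→G=0, 14−4→G=0, 14−5→G=3, 14−6→G=2, 14−7→G=2. Hits: 1.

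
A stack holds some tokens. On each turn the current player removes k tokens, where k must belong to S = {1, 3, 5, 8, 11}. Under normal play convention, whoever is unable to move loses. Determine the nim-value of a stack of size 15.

3

n :  0  1  2  3  4  5  6  7  8  9 10 11 12 13 14 15
G :  0  1  0  1  0  1  0  1  2  3  2  3  2  3  2  3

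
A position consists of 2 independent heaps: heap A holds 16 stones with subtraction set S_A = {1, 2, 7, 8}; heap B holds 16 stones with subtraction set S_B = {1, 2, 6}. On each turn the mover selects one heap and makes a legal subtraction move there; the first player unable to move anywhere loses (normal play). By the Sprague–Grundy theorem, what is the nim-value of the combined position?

3

Heap A, S = {1, 2, 7, 8}:
n :  0  1  2  3  4  5  6  7  8  9 10 11 12 13 14 15 16
G :  0  1  2  0  1  2  0  1  2  0  1  2  0  1  2  0  1
G_A(16) = 1.
Heap B, S = {1, 2, 6}:
G(0) = 0
G(1) = mex{0} = 1
G(2) = mex{1,0} = 2
G(3) = mex{2,1} = 0
G(4) = mex{0,2} = 1
G(5) = mex{1,0} = 2
G(6) = mex{2,1,0} = 3
G(7) = mex{3,2,1} = 0
G(8) = mex{0,3,2} = 1
G(9) = mex{1,0,0} = 2
G(10) = mex{2,1,1} = 0
G(11) = mex{0,2,2} = 1
G(12) = mex{1,0,3} = 2
G(13) = mex{2,1,0} = 3
G(14) = mex{3,2,1} = 0
G(15) = mex{0,3,2} = 1
G(16) = mex{1,0,0} = 2
G_B(16) = 2.
Combined Grundy value = 1 ⊕ 2 = 3.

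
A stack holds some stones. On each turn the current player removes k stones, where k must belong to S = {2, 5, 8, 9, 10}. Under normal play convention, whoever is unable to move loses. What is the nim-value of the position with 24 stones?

n :  0  1  2  3  4  5  6  7  8  9 10 11 12 13 14 15 16 17 18 19 20 21 22 23 24
G :  0  0  1  1  0  2  1  0  2  1  3  2  2  3  3  4  4  3  0  0  1  1  0  2  1

1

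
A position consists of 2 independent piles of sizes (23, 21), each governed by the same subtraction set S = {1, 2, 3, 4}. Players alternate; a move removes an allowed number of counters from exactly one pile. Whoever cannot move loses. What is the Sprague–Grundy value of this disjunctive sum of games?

All piles use S = {1, 2, 3, 4}:
n :  0  1  2  3  4  5  6  7  8  9 10 11 12 13 14 15 16 17 18 19 20 21 22 23
G :  0  1  2  3  4  0  1  2  3  4  0  1  2  3  4  0  1  2  3  4  0  1  2  3
Pile A: G(23) = 3.
Pile B: G(21) = 1.
Combined Grundy value = 3 ⊕ 1 = 2.

2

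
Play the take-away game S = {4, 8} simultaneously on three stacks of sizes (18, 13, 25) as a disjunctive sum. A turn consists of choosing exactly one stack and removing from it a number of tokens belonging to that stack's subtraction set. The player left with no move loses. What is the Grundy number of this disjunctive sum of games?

1

All stacks use S = {4, 8}:
G(0) = 0
G(1) = mex{} = 0
G(2) = mex{} = 0
G(3) = mex{} = 0
G(4) = mex{0} = 1
G(5) = mex{0} = 1
G(6) = mex{0} = 1
G(7) = mex{0} = 1
G(8) = mex{1,0} = 2
G(9) = mex{1,0} = 2
G(10) = mex{1,0} = 2
G(11) = mex{1,0} = 2
G(12) = mex{2,1} = 0
G(13) = mex{2,1} = 0
G(14) = mex{2,1} = 0
G(15) = mex{2,1} = 0
G(16) = mex{0,2} = 1
G(17) = mex{0,2} = 1
G(18) = mex{0,2} = 1
G(19) = mex{0,2} = 1
G(20) = mex{1,0} = 2
G(21) = mex{1,0} = 2
G(22) = mex{1,0} = 2
G(23) = mex{1,0} = 2
G(24) = mex{2,1} = 0
G(25) = mex{2,1} = 0
Stack A: G(18) = 1.
Stack B: G(13) = 0.
Stack C: G(25) = 0.
Combined Grundy value = 1 ⊕ 0 ⊕ 0 = 1.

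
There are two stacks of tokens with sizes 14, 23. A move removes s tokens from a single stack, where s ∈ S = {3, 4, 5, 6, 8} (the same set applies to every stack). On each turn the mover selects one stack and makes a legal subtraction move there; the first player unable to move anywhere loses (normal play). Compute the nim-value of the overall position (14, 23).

1

All stacks use S = {3, 4, 5, 6, 8}:
n :  0  1  2  3  4  5  6  7  8  9 10 11 12 13 14 15 16 17 18 19 20 21 22 23
G :  0  0  0  1  1  1  2  2  2  3  3  0  0  0  1  1  1  2  2  2  3  3  0  0
Stack A: G(14) = 1.
Stack B: G(23) = 0.
Combined Grundy value = 1 ⊕ 0 = 1.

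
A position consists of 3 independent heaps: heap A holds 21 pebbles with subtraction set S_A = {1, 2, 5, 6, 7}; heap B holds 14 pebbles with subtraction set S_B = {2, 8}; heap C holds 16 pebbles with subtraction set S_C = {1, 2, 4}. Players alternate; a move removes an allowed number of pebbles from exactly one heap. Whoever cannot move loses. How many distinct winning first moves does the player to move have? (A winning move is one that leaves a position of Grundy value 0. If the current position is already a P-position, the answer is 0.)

Heap A, S = {1, 2, 5, 6, 7}:
n :  0  1  2  3  4  5  6  7  8  9 10 11 12 13 14 15 16 17 18 19 20 21
G :  0  1  2  0  1  2  3  4  5  3  4  0  1  2  0  1  2  3  4  5  3  4
G_A(21) = 4.
Heap B, S = {2, 8}:
G(0) = 0
G(1) = mex{} = 0
G(2) = mex{0} = 1
G(3) = mex{0} = 1
G(4) = mex{1} = 0
G(5) = mex{1} = 0
G(6) = mex{0} = 1
G(7) = mex{0} = 1
G(8) = mex{1,0} = 2
G(9) = mex{1,0} = 2
G(10) = mex{2,1} = 0
G(11) = mex{2,1} = 0
G(12) = mex{0,0} = 1
G(13) = mex{0,0} = 1
G(14) = mex{1,1} = 0
G_B(14) = 0.
Heap C, S = {1, 2, 4}:
n :  0  1  2  3  4  5  6  7  8  9 10 11 12 13 14 15 16
G :  0  1  2  0  1  2  0  1  2  0  1  2  0  1  2  0  1
G_C(16) = 1.
Combined Grundy value = 4 ⊕ 0 ⊕ 1 = 5.
A winning move leaves total XOR = 0, i.e. changes one component's Grundy value g to g ⊕ X where X is the current total.
Heap A: need g' = 4⊕5 = 1. Options: 21−1→G=3, 21−2→G=5, 21−5→G=2, 21−6→G=1, 21−7→G=0. Hits: 1.
Heap B: need g' = 0⊕5 = 5. Options: 14−2→G=1, 14−8→G=1. Hits: 0.
Heap C: need g' = 1⊕5 = 4. Options: 16−1→G=0, 16−2→G=2, 16−4→G=0. Hits: 0.

1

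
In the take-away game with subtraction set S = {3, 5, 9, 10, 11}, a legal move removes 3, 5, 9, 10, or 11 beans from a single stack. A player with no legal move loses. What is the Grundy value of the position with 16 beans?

0

G(0) = 0
G(1) = mex{} = 0
G(2) = mex{} = 0
G(3) = mex{0} = 1
G(4) = mex{0} = 1
G(5) = mex{0,0} = 1
G(6) = mex{1,0} = 2
G(7) = mex{1,0} = 2
G(8) = mex{1,1} = 0
G(9) = mex{2,1,0} = 3
G(10) = mex{2,1,0,0} = 3
G(11) = mex{0,2,0,0,0} = 1
G(12) = mex{3,2,1,0,0} = 4
G(13) = mex{3,0,1,1,0} = 2
G(14) = mex{1,3,1,1,1} = 0
G(15) = mex{4,3,2,1,1} = 0
G(16) = mex{2,1,2,2,1} = 0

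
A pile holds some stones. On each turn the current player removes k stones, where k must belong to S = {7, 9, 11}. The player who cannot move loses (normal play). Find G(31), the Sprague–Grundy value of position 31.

G(0) = 0
G(1) = mex{} = 0
G(2) = mex{} = 0
G(3) = mex{} = 0
G(4) = mex{} = 0
G(5) = mex{} = 0
G(6) = mex{} = 0
G(7) = mex{0} = 1
G(8) = mex{0} = 1
G(9) = mex{0,0} = 1
G(10) = mex{0,0} = 1
G(11) = mex{0,0,0} = 1
G(12) = mex{0,0,0} = 1
G(13) = mex{0,0,0} = 1
G(14) = mex{1,0,0} = 2
G(15) = mex{1,0,0} = 2
G(16) = mex{1,1,0} = 2
G(17) = mex{1,1,0} = 2
G(18) = mex{1,1,1} = 0
G(19) = mex{1,1,1} = 0
G(20) = mex{1,1,1} = 0
G(21) = mex{2,1,1} = 0
G(22) = mex{2,1,1} = 0
G(23) = mex{2,2,1} = 0
G(24) = mex{2,2,1} = 0
G(25) = mex{0,2,2} = 1
G(26) = mex{0,2,2} = 1
G(27) = mex{0,0,2} = 1
G(28) = mex{0,0,2} = 1
G(29) = mex{0,0,0} = 1
G(30) = mex{0,0,0} = 1
G(31) = mex{0,0,0} = 1

1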